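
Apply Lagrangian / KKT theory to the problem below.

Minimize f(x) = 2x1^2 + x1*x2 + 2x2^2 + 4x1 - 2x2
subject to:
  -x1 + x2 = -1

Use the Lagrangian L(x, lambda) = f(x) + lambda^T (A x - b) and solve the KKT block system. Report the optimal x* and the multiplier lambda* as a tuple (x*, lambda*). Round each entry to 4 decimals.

Form the Lagrangian:
  L(x, lambda) = (1/2) x^T Q x + c^T x + lambda^T (A x - b)
Stationarity (grad_x L = 0): Q x + c + A^T lambda = 0.
Primal feasibility: A x = b.

This gives the KKT block system:
  [ Q   A^T ] [ x     ]   [-c ]
  [ A    0  ] [ lambda ] = [ b ]

Solving the linear system:
  x*      = (0.3, -0.7)
  lambda* = (4.5)
  f(x*)   = 3.55

x* = (0.3, -0.7), lambda* = (4.5)


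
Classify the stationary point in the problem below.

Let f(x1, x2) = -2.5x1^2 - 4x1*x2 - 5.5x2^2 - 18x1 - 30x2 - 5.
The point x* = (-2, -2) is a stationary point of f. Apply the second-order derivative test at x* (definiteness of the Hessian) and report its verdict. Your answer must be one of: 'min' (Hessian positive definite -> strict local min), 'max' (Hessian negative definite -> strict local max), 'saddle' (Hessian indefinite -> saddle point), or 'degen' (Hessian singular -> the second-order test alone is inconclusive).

Compute the Hessian H = grad^2 f:
  H = [[-5, -4], [-4, -11]]
Verify stationarity: grad f(x*) = H x* + g = (0, 0).
Eigenvalues of H: -13, -3.
Both eigenvalues < 0, so H is negative definite -> x* is a strict local max.

max


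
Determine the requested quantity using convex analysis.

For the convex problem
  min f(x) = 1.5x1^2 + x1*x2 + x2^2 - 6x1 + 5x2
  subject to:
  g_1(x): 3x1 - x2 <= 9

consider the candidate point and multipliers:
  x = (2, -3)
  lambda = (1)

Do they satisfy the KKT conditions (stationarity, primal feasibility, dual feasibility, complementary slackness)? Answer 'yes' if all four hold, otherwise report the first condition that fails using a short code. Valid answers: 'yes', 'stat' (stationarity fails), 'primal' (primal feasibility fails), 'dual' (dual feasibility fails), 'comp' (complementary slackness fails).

Gradient of f: grad f(x) = Q x + c = (-3, 1)
Constraint values g_i(x) = a_i^T x - b_i:
  g_1((2, -3)) = 0
Stationarity residual: grad f(x) + sum_i lambda_i a_i = (0, 0)
  -> stationarity OK
Primal feasibility (all g_i <= 0): OK
Dual feasibility (all lambda_i >= 0): OK
Complementary slackness (lambda_i * g_i(x) = 0 for all i): OK

Verdict: yes, KKT holds.

yes


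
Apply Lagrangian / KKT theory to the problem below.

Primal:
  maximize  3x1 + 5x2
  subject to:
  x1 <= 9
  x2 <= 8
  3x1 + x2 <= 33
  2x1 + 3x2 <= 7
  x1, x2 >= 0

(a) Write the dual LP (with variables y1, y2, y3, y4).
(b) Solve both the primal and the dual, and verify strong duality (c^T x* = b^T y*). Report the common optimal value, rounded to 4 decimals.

The standard primal-dual pair for 'max c^T x s.t. A x <= b, x >= 0' is:
  Dual:  min b^T y  s.t.  A^T y >= c,  y >= 0.

So the dual LP is:
  minimize  9y1 + 8y2 + 33y3 + 7y4
  subject to:
    y1 + 3y3 + 2y4 >= 3
    y2 + y3 + 3y4 >= 5
    y1, y2, y3, y4 >= 0

Solving the primal: x* = (0, 2.3333).
  primal value c^T x* = 11.6667.
Solving the dual: y* = (0, 0, 0, 1.6667).
  dual value b^T y* = 11.6667.
Strong duality: c^T x* = b^T y*. Confirmed.

11.6667


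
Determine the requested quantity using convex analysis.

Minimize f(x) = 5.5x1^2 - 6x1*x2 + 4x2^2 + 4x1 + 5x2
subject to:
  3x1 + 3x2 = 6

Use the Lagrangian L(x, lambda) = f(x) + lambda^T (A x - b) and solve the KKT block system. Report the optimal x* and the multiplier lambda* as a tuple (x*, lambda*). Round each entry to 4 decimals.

Form the Lagrangian:
  L(x, lambda) = (1/2) x^T Q x + c^T x + lambda^T (A x - b)
Stationarity (grad_x L = 0): Q x + c + A^T lambda = 0.
Primal feasibility: A x = b.

This gives the KKT block system:
  [ Q   A^T ] [ x     ]   [-c ]
  [ A    0  ] [ lambda ] = [ b ]

Solving the linear system:
  x*      = (0.9355, 1.0645)
  lambda* = (-2.6344)
  f(x*)   = 12.4355

x* = (0.9355, 1.0645), lambda* = (-2.6344)


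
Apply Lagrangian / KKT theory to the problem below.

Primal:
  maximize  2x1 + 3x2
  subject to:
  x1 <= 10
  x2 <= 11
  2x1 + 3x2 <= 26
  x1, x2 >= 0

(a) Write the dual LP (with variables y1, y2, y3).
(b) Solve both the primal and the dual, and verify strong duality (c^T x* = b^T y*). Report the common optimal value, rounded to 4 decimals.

The standard primal-dual pair for 'max c^T x s.t. A x <= b, x >= 0' is:
  Dual:  min b^T y  s.t.  A^T y >= c,  y >= 0.

So the dual LP is:
  minimize  10y1 + 11y2 + 26y3
  subject to:
    y1 + 2y3 >= 2
    y2 + 3y3 >= 3
    y1, y2, y3 >= 0

Solving the primal: x* = (0, 8.6667).
  primal value c^T x* = 26.
Solving the dual: y* = (0, 0, 1).
  dual value b^T y* = 26.
Strong duality: c^T x* = b^T y*. Confirmed.

26


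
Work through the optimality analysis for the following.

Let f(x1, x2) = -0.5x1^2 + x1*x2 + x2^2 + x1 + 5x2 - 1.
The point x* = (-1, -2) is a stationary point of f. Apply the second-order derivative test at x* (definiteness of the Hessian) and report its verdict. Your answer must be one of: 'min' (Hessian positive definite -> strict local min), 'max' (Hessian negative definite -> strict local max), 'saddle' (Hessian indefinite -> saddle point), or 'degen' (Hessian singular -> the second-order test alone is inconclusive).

Compute the Hessian H = grad^2 f:
  H = [[-1, 1], [1, 2]]
Verify stationarity: grad f(x*) = H x* + g = (0, 0).
Eigenvalues of H: -1.3028, 2.3028.
Eigenvalues have mixed signs, so H is indefinite -> x* is a saddle point.

saddle


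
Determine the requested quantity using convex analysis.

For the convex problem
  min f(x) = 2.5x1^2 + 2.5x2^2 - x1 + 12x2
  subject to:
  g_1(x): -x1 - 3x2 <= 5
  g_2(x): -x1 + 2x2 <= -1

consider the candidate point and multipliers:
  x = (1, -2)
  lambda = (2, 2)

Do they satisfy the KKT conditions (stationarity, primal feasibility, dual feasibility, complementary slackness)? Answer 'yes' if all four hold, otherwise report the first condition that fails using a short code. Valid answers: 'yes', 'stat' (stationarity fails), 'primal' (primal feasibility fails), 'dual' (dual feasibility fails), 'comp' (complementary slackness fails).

Gradient of f: grad f(x) = Q x + c = (4, 2)
Constraint values g_i(x) = a_i^T x - b_i:
  g_1((1, -2)) = 0
  g_2((1, -2)) = -4
Stationarity residual: grad f(x) + sum_i lambda_i a_i = (0, 0)
  -> stationarity OK
Primal feasibility (all g_i <= 0): OK
Dual feasibility (all lambda_i >= 0): OK
Complementary slackness (lambda_i * g_i(x) = 0 for all i): FAILS

Verdict: the first failing condition is complementary_slackness -> comp.

comp


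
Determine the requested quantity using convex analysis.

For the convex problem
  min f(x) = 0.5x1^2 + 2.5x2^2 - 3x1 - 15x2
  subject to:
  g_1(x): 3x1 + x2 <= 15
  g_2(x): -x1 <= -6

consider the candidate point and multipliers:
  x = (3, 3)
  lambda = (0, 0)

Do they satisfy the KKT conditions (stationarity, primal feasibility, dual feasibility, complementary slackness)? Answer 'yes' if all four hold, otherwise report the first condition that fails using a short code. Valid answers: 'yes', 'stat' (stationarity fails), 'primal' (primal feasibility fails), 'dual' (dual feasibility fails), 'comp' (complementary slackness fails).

Gradient of f: grad f(x) = Q x + c = (0, 0)
Constraint values g_i(x) = a_i^T x - b_i:
  g_1((3, 3)) = -3
  g_2((3, 3)) = 3
Stationarity residual: grad f(x) + sum_i lambda_i a_i = (0, 0)
  -> stationarity OK
Primal feasibility (all g_i <= 0): FAILS
Dual feasibility (all lambda_i >= 0): OK
Complementary slackness (lambda_i * g_i(x) = 0 for all i): OK

Verdict: the first failing condition is primal_feasibility -> primal.

primal


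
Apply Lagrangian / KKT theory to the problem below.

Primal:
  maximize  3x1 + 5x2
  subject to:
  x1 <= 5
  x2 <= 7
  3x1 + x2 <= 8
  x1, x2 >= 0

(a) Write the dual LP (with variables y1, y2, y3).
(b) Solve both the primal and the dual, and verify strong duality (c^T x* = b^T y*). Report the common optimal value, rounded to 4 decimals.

The standard primal-dual pair for 'max c^T x s.t. A x <= b, x >= 0' is:
  Dual:  min b^T y  s.t.  A^T y >= c,  y >= 0.

So the dual LP is:
  minimize  5y1 + 7y2 + 8y3
  subject to:
    y1 + 3y3 >= 3
    y2 + y3 >= 5
    y1, y2, y3 >= 0

Solving the primal: x* = (0.3333, 7).
  primal value c^T x* = 36.
Solving the dual: y* = (0, 4, 1).
  dual value b^T y* = 36.
Strong duality: c^T x* = b^T y*. Confirmed.

36


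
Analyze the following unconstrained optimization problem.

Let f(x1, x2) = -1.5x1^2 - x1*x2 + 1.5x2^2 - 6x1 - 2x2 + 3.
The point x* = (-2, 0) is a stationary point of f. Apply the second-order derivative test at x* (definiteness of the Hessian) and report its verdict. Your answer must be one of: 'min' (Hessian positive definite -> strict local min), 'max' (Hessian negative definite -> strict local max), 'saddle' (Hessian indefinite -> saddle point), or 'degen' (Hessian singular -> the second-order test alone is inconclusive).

Compute the Hessian H = grad^2 f:
  H = [[-3, -1], [-1, 3]]
Verify stationarity: grad f(x*) = H x* + g = (0, 0).
Eigenvalues of H: -3.1623, 3.1623.
Eigenvalues have mixed signs, so H is indefinite -> x* is a saddle point.

saddle


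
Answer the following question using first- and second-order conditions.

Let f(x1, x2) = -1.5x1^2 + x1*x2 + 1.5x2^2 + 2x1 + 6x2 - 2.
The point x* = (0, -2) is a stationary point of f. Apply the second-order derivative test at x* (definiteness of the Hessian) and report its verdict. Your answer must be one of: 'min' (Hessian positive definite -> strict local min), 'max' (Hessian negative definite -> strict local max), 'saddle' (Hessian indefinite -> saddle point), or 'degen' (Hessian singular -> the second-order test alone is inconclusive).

Compute the Hessian H = grad^2 f:
  H = [[-3, 1], [1, 3]]
Verify stationarity: grad f(x*) = H x* + g = (0, 0).
Eigenvalues of H: -3.1623, 3.1623.
Eigenvalues have mixed signs, so H is indefinite -> x* is a saddle point.

saddle


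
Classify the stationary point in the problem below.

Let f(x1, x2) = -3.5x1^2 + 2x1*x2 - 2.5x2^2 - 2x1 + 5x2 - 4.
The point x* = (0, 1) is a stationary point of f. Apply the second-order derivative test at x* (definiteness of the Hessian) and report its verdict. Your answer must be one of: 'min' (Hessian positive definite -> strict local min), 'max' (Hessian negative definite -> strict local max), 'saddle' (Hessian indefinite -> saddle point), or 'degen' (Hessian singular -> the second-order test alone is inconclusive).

Compute the Hessian H = grad^2 f:
  H = [[-7, 2], [2, -5]]
Verify stationarity: grad f(x*) = H x* + g = (0, 0).
Eigenvalues of H: -8.2361, -3.7639.
Both eigenvalues < 0, so H is negative definite -> x* is a strict local max.

max


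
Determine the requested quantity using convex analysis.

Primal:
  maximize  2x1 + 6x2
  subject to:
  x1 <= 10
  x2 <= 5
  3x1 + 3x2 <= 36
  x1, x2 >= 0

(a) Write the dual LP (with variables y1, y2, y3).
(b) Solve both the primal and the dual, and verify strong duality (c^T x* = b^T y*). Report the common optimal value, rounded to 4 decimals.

The standard primal-dual pair for 'max c^T x s.t. A x <= b, x >= 0' is:
  Dual:  min b^T y  s.t.  A^T y >= c,  y >= 0.

So the dual LP is:
  minimize  10y1 + 5y2 + 36y3
  subject to:
    y1 + 3y3 >= 2
    y2 + 3y3 >= 6
    y1, y2, y3 >= 0

Solving the primal: x* = (7, 5).
  primal value c^T x* = 44.
Solving the dual: y* = (0, 4, 0.6667).
  dual value b^T y* = 44.
Strong duality: c^T x* = b^T y*. Confirmed.

44


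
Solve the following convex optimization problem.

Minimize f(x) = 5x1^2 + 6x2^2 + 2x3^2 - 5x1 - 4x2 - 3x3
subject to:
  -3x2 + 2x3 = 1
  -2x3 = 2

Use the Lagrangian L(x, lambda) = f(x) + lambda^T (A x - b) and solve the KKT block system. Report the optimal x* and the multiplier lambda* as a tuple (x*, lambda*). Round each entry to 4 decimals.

Form the Lagrangian:
  L(x, lambda) = (1/2) x^T Q x + c^T x + lambda^T (A x - b)
Stationarity (grad_x L = 0): Q x + c + A^T lambda = 0.
Primal feasibility: A x = b.

This gives the KKT block system:
  [ Q   A^T ] [ x     ]   [-c ]
  [ A    0  ] [ lambda ] = [ b ]

Solving the linear system:
  x*      = (0.5, -1, -1)
  lambda* = (-5.3333, -8.8333)
  f(x*)   = 13.75

x* = (0.5, -1, -1), lambda* = (-5.3333, -8.8333)


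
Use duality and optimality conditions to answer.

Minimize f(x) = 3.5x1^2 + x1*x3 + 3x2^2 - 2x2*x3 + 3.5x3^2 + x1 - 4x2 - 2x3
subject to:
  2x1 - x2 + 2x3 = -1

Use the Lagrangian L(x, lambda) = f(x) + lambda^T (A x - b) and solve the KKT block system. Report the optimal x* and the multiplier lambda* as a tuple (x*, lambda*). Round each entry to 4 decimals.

Form the Lagrangian:
  L(x, lambda) = (1/2) x^T Q x + c^T x + lambda^T (A x - b)
Stationarity (grad_x L = 0): Q x + c + A^T lambda = 0.
Primal feasibility: A x = b.

This gives the KKT block system:
  [ Q   A^T ] [ x     ]   [-c ]
  [ A    0  ] [ lambda ] = [ b ]

Solving the linear system:
  x*      = (-0.4228, 0.9265, 0.386)
  lambda* = (0.7868)
  f(x*)   = -2.057

x* = (-0.4228, 0.9265, 0.386), lambda* = (0.7868)


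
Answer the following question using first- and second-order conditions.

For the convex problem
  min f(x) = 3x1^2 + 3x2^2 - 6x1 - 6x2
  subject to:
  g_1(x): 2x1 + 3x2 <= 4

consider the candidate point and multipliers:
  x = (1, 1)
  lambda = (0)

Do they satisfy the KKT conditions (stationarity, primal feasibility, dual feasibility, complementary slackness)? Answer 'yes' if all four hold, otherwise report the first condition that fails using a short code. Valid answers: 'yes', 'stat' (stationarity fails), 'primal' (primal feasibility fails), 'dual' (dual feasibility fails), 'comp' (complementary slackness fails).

Gradient of f: grad f(x) = Q x + c = (0, 0)
Constraint values g_i(x) = a_i^T x - b_i:
  g_1((1, 1)) = 1
Stationarity residual: grad f(x) + sum_i lambda_i a_i = (0, 0)
  -> stationarity OK
Primal feasibility (all g_i <= 0): FAILS
Dual feasibility (all lambda_i >= 0): OK
Complementary slackness (lambda_i * g_i(x) = 0 for all i): OK

Verdict: the first failing condition is primal_feasibility -> primal.

primal


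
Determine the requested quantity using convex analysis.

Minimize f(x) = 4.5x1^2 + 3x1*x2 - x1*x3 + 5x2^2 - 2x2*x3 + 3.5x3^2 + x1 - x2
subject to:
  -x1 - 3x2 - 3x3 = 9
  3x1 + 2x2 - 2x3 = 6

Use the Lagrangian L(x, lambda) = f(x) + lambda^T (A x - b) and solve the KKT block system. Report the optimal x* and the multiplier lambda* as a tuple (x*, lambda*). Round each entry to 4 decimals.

Form the Lagrangian:
  L(x, lambda) = (1/2) x^T Q x + c^T x + lambda^T (A x - b)
Stationarity (grad_x L = 0): Q x + c + A^T lambda = 0.
Primal feasibility: A x = b.

This gives the KKT block system:
  [ Q   A^T ] [ x     ]   [-c ]
  [ A    0  ] [ lambda ] = [ b ]

Solving the linear system:
  x*      = (0.8411, -0.7711, -2.5093)
  lambda* = (-3.0055, -3.924)
  f(x*)   = 26.1026

x* = (0.8411, -0.7711, -2.5093), lambda* = (-3.0055, -3.924)


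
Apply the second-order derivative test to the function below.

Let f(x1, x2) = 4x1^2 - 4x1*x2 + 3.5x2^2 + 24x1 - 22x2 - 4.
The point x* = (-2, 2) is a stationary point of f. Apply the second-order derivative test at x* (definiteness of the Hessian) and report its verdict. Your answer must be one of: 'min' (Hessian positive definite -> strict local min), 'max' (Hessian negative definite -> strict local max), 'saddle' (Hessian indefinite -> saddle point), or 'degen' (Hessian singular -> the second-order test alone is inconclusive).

Compute the Hessian H = grad^2 f:
  H = [[8, -4], [-4, 7]]
Verify stationarity: grad f(x*) = H x* + g = (0, 0).
Eigenvalues of H: 3.4689, 11.5311.
Both eigenvalues > 0, so H is positive definite -> x* is a strict local min.

min


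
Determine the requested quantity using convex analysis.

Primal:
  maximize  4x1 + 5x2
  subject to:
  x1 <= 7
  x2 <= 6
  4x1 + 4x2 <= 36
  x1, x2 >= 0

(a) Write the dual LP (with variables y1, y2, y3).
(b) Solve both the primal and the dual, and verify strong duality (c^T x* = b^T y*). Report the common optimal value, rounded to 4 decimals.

The standard primal-dual pair for 'max c^T x s.t. A x <= b, x >= 0' is:
  Dual:  min b^T y  s.t.  A^T y >= c,  y >= 0.

So the dual LP is:
  minimize  7y1 + 6y2 + 36y3
  subject to:
    y1 + 4y3 >= 4
    y2 + 4y3 >= 5
    y1, y2, y3 >= 0

Solving the primal: x* = (3, 6).
  primal value c^T x* = 42.
Solving the dual: y* = (0, 1, 1).
  dual value b^T y* = 42.
Strong duality: c^T x* = b^T y*. Confirmed.

42


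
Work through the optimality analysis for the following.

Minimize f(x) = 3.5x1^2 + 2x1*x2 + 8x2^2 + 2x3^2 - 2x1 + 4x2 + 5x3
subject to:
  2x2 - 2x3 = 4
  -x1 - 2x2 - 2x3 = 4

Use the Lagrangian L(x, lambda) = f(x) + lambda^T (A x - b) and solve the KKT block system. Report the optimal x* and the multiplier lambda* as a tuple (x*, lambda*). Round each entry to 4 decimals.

Form the Lagrangian:
  L(x, lambda) = (1/2) x^T Q x + c^T x + lambda^T (A x - b)
Stationarity (grad_x L = 0): Q x + c + A^T lambda = 0.
Primal feasibility: A x = b.

This gives the KKT block system:
  [ Q   A^T ] [ x     ]   [-c ]
  [ A    0  ] [ lambda ] = [ b ]

Solving the linear system:
  x*      = (0.3103, -0.0776, -2.0776)
  lambda* = (-1.6724, 0.0172)
  f(x*)   = -2.3491

x* = (0.3103, -0.0776, -2.0776), lambda* = (-1.6724, 0.0172)


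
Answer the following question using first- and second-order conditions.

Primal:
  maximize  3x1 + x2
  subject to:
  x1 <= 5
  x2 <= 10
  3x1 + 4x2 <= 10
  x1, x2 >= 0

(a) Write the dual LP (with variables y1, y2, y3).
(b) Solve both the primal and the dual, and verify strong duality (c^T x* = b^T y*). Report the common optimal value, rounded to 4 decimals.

The standard primal-dual pair for 'max c^T x s.t. A x <= b, x >= 0' is:
  Dual:  min b^T y  s.t.  A^T y >= c,  y >= 0.

So the dual LP is:
  minimize  5y1 + 10y2 + 10y3
  subject to:
    y1 + 3y3 >= 3
    y2 + 4y3 >= 1
    y1, y2, y3 >= 0

Solving the primal: x* = (3.3333, 0).
  primal value c^T x* = 10.
Solving the dual: y* = (0, 0, 1).
  dual value b^T y* = 10.
Strong duality: c^T x* = b^T y*. Confirmed.

10


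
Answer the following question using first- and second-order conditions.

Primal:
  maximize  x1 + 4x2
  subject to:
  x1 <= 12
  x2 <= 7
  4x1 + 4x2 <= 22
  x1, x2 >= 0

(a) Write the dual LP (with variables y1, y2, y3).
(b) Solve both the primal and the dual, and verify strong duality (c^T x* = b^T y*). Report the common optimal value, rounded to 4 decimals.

The standard primal-dual pair for 'max c^T x s.t. A x <= b, x >= 0' is:
  Dual:  min b^T y  s.t.  A^T y >= c,  y >= 0.

So the dual LP is:
  minimize  12y1 + 7y2 + 22y3
  subject to:
    y1 + 4y3 >= 1
    y2 + 4y3 >= 4
    y1, y2, y3 >= 0

Solving the primal: x* = (0, 5.5).
  primal value c^T x* = 22.
Solving the dual: y* = (0, 0, 1).
  dual value b^T y* = 22.
Strong duality: c^T x* = b^T y*. Confirmed.

22


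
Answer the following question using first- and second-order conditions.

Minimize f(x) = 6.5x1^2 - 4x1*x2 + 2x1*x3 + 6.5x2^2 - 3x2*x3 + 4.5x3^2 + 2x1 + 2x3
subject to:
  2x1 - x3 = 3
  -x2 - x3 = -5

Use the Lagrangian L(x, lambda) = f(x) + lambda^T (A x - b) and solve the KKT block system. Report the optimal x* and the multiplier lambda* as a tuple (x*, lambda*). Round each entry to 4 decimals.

Form the Lagrangian:
  L(x, lambda) = (1/2) x^T Q x + c^T x + lambda^T (A x - b)
Stationarity (grad_x L = 0): Q x + c + A^T lambda = 0.
Primal feasibility: A x = b.

This gives the KKT block system:
  [ Q   A^T ] [ x     ]   [-c ]
  [ A    0  ] [ lambda ] = [ b ]

Solving the linear system:
  x*      = (2.4161, 3.1678, 1.8322)
  lambda* = (-12.2013, 26.0201)
  f(x*)   = 87.6007

x* = (2.4161, 3.1678, 1.8322), lambda* = (-12.2013, 26.0201)


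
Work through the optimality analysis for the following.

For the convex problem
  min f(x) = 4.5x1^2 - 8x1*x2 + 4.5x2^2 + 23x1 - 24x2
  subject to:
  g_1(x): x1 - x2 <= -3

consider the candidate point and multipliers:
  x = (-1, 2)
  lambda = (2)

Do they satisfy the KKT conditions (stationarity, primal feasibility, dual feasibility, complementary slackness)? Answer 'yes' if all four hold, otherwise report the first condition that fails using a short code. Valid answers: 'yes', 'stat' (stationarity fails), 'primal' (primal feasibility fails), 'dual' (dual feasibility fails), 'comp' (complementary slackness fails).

Gradient of f: grad f(x) = Q x + c = (-2, 2)
Constraint values g_i(x) = a_i^T x - b_i:
  g_1((-1, 2)) = 0
Stationarity residual: grad f(x) + sum_i lambda_i a_i = (0, 0)
  -> stationarity OK
Primal feasibility (all g_i <= 0): OK
Dual feasibility (all lambda_i >= 0): OK
Complementary slackness (lambda_i * g_i(x) = 0 for all i): OK

Verdict: yes, KKT holds.

yes


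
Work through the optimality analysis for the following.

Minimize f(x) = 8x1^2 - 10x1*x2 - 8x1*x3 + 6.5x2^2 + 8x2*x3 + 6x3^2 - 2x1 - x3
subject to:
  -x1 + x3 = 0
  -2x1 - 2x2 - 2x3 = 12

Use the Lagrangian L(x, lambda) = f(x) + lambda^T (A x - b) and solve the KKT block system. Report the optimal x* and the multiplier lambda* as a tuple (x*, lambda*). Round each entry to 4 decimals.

Form the Lagrangian:
  L(x, lambda) = (1/2) x^T Q x + c^T x + lambda^T (A x - b)
Stationarity (grad_x L = 0): Q x + c + A^T lambda = 0.
Primal feasibility: A x = b.

This gives the KKT block system:
  [ Q   A^T ] [ x     ]   [-c ]
  [ A    0  ] [ lambda ] = [ b ]

Solving the linear system:
  x*      = (-2.2917, -1.4167, -2.2917)
  lambda* = (7.6667, -6.9167)
  f(x*)   = 44.9375

x* = (-2.2917, -1.4167, -2.2917), lambda* = (7.6667, -6.9167)


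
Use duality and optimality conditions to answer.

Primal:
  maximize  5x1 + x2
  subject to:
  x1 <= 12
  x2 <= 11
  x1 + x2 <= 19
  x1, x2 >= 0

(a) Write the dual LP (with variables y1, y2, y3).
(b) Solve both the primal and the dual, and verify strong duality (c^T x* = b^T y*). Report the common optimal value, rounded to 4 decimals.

The standard primal-dual pair for 'max c^T x s.t. A x <= b, x >= 0' is:
  Dual:  min b^T y  s.t.  A^T y >= c,  y >= 0.

So the dual LP is:
  minimize  12y1 + 11y2 + 19y3
  subject to:
    y1 + y3 >= 5
    y2 + y3 >= 1
    y1, y2, y3 >= 0

Solving the primal: x* = (12, 7).
  primal value c^T x* = 67.
Solving the dual: y* = (4, 0, 1).
  dual value b^T y* = 67.
Strong duality: c^T x* = b^T y*. Confirmed.

67


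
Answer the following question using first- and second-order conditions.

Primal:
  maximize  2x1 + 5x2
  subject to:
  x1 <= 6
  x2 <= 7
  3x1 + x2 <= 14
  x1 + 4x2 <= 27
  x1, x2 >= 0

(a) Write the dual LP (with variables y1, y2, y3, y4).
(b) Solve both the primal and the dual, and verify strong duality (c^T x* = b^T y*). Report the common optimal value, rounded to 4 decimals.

The standard primal-dual pair for 'max c^T x s.t. A x <= b, x >= 0' is:
  Dual:  min b^T y  s.t.  A^T y >= c,  y >= 0.

So the dual LP is:
  minimize  6y1 + 7y2 + 14y3 + 27y4
  subject to:
    y1 + 3y3 + y4 >= 2
    y2 + y3 + 4y4 >= 5
    y1, y2, y3, y4 >= 0

Solving the primal: x* = (2.6364, 6.0909).
  primal value c^T x* = 35.7273.
Solving the dual: y* = (0, 0, 0.2727, 1.1818).
  dual value b^T y* = 35.7273.
Strong duality: c^T x* = b^T y*. Confirmed.

35.7273


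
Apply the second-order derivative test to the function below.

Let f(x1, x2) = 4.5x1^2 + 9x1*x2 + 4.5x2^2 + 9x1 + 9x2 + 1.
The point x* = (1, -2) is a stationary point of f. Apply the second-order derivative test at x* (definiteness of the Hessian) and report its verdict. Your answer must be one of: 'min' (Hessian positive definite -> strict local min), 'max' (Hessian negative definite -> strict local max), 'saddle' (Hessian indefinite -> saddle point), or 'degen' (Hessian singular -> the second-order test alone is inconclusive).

Compute the Hessian H = grad^2 f:
  H = [[9, 9], [9, 9]]
Verify stationarity: grad f(x*) = H x* + g = (0, 0).
Eigenvalues of H: 0, 18.
H has a zero eigenvalue (singular; positive semidefinite but not definite), so H is neither positive definite, negative definite, nor indefinite. The second-order test alone is inconclusive -> degen.
(Indeed, f is constant along the null direction of H through x*, so x* is not a strict local extremum.)

degen


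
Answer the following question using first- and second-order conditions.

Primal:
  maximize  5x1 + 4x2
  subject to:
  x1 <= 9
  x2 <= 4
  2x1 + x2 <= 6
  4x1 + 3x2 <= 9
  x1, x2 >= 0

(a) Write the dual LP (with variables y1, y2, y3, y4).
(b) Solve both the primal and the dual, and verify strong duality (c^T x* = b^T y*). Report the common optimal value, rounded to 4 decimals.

The standard primal-dual pair for 'max c^T x s.t. A x <= b, x >= 0' is:
  Dual:  min b^T y  s.t.  A^T y >= c,  y >= 0.

So the dual LP is:
  minimize  9y1 + 4y2 + 6y3 + 9y4
  subject to:
    y1 + 2y3 + 4y4 >= 5
    y2 + y3 + 3y4 >= 4
    y1, y2, y3, y4 >= 0

Solving the primal: x* = (0, 3).
  primal value c^T x* = 12.
Solving the dual: y* = (0, 0, 0, 1.3333).
  dual value b^T y* = 12.
Strong duality: c^T x* = b^T y*. Confirmed.

12


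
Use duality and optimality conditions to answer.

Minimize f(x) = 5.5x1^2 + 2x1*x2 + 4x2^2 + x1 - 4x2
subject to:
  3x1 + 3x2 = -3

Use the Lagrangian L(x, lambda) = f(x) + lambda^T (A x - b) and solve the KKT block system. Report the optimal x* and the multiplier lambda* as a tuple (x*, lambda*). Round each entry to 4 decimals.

Form the Lagrangian:
  L(x, lambda) = (1/2) x^T Q x + c^T x + lambda^T (A x - b)
Stationarity (grad_x L = 0): Q x + c + A^T lambda = 0.
Primal feasibility: A x = b.

This gives the KKT block system:
  [ Q   A^T ] [ x     ]   [-c ]
  [ A    0  ] [ lambda ] = [ b ]

Solving the linear system:
  x*      = (-0.7333, -0.2667)
  lambda* = (2.5333)
  f(x*)   = 3.9667

x* = (-0.7333, -0.2667), lambda* = (2.5333)


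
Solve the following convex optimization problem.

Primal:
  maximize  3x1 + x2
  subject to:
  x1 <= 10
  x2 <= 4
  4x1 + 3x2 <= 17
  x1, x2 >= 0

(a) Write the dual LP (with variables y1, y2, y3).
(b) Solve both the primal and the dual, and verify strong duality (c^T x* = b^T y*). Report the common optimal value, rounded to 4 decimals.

The standard primal-dual pair for 'max c^T x s.t. A x <= b, x >= 0' is:
  Dual:  min b^T y  s.t.  A^T y >= c,  y >= 0.

So the dual LP is:
  minimize  10y1 + 4y2 + 17y3
  subject to:
    y1 + 4y3 >= 3
    y2 + 3y3 >= 1
    y1, y2, y3 >= 0

Solving the primal: x* = (4.25, 0).
  primal value c^T x* = 12.75.
Solving the dual: y* = (0, 0, 0.75).
  dual value b^T y* = 12.75.
Strong duality: c^T x* = b^T y*. Confirmed.

12.75


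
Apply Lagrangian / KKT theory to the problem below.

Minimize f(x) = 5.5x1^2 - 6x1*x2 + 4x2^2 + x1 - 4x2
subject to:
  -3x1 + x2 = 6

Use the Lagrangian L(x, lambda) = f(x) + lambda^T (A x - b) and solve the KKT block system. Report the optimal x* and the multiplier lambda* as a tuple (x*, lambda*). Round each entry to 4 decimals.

Form the Lagrangian:
  L(x, lambda) = (1/2) x^T Q x + c^T x + lambda^T (A x - b)
Stationarity (grad_x L = 0): Q x + c + A^T lambda = 0.
Primal feasibility: A x = b.

This gives the KKT block system:
  [ Q   A^T ] [ x     ]   [-c ]
  [ A    0  ] [ lambda ] = [ b ]

Solving the linear system:
  x*      = (-2.0638, -0.1915)
  lambda* = (-6.8511)
  f(x*)   = 19.9043

x* = (-2.0638, -0.1915), lambda* = (-6.8511)


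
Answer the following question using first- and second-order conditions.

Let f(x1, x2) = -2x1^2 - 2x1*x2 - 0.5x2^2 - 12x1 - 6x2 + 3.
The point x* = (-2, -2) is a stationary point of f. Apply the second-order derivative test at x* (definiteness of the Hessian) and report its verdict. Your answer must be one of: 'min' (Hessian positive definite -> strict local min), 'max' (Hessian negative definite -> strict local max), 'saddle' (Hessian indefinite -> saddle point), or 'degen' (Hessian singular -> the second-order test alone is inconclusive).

Compute the Hessian H = grad^2 f:
  H = [[-4, -2], [-2, -1]]
Verify stationarity: grad f(x*) = H x* + g = (0, 0).
Eigenvalues of H: -5, 0.
H has a zero eigenvalue (singular; negative semidefinite but not definite), so H is neither positive definite, negative definite, nor indefinite. The second-order test alone is inconclusive -> degen.
(Indeed, f is constant along the null direction of H through x*, so x* is not a strict local extremum.)

degen


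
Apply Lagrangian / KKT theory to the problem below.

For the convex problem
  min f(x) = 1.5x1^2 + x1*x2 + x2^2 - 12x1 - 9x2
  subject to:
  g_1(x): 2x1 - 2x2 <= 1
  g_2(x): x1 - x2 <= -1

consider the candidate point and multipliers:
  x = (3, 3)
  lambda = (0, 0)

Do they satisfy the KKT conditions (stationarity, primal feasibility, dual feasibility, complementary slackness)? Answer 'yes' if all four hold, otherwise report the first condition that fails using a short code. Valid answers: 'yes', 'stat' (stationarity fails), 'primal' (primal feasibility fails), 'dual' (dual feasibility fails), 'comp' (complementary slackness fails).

Gradient of f: grad f(x) = Q x + c = (0, 0)
Constraint values g_i(x) = a_i^T x - b_i:
  g_1((3, 3)) = -1
  g_2((3, 3)) = 1
Stationarity residual: grad f(x) + sum_i lambda_i a_i = (0, 0)
  -> stationarity OK
Primal feasibility (all g_i <= 0): FAILS
Dual feasibility (all lambda_i >= 0): OK
Complementary slackness (lambda_i * g_i(x) = 0 for all i): OK

Verdict: the first failing condition is primal_feasibility -> primal.

primal


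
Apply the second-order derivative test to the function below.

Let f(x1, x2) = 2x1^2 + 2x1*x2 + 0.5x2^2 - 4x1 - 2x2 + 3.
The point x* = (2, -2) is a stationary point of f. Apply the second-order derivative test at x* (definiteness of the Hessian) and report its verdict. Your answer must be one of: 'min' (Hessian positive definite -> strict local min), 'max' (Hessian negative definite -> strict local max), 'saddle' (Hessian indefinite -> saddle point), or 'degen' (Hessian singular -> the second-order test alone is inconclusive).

Compute the Hessian H = grad^2 f:
  H = [[4, 2], [2, 1]]
Verify stationarity: grad f(x*) = H x* + g = (0, 0).
Eigenvalues of H: 0, 5.
H has a zero eigenvalue (singular; positive semidefinite but not definite), so H is neither positive definite, negative definite, nor indefinite. The second-order test alone is inconclusive -> degen.
(Indeed, f is constant along the null direction of H through x*, so x* is not a strict local extremum.)

degen


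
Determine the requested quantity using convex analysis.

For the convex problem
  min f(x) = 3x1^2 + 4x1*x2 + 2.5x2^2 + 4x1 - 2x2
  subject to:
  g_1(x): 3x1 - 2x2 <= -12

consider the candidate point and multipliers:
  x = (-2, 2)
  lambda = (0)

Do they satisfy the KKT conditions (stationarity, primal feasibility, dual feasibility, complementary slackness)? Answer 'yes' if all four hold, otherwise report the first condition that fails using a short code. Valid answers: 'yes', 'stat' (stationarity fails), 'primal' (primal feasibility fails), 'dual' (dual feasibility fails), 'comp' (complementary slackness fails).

Gradient of f: grad f(x) = Q x + c = (0, 0)
Constraint values g_i(x) = a_i^T x - b_i:
  g_1((-2, 2)) = 2
Stationarity residual: grad f(x) + sum_i lambda_i a_i = (0, 0)
  -> stationarity OK
Primal feasibility (all g_i <= 0): FAILS
Dual feasibility (all lambda_i >= 0): OK
Complementary slackness (lambda_i * g_i(x) = 0 for all i): OK

Verdict: the first failing condition is primal_feasibility -> primal.

primal


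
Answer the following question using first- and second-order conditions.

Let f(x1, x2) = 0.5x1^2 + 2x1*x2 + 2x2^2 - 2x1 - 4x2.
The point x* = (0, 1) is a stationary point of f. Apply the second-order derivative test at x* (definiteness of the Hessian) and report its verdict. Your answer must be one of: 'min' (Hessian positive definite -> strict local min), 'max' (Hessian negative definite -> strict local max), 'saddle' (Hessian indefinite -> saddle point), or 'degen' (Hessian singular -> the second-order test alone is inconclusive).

Compute the Hessian H = grad^2 f:
  H = [[1, 2], [2, 4]]
Verify stationarity: grad f(x*) = H x* + g = (0, 0).
Eigenvalues of H: 0, 5.
H has a zero eigenvalue (singular; positive semidefinite but not definite), so H is neither positive definite, negative definite, nor indefinite. The second-order test alone is inconclusive -> degen.
(Indeed, f is constant along the null direction of H through x*, so x* is not a strict local extremum.)

degen


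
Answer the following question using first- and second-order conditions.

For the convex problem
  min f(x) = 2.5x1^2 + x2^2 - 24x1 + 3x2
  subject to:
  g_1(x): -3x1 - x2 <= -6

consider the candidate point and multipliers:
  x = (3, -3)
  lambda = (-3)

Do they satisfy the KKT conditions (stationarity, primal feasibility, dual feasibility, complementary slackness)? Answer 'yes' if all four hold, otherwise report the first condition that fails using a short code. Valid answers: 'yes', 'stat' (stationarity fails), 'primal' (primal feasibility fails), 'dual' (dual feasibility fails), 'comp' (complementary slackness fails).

Gradient of f: grad f(x) = Q x + c = (-9, -3)
Constraint values g_i(x) = a_i^T x - b_i:
  g_1((3, -3)) = 0
Stationarity residual: grad f(x) + sum_i lambda_i a_i = (0, 0)
  -> stationarity OK
Primal feasibility (all g_i <= 0): OK
Dual feasibility (all lambda_i >= 0): FAILS
Complementary slackness (lambda_i * g_i(x) = 0 for all i): OK

Verdict: the first failing condition is dual_feasibility -> dual.

dual


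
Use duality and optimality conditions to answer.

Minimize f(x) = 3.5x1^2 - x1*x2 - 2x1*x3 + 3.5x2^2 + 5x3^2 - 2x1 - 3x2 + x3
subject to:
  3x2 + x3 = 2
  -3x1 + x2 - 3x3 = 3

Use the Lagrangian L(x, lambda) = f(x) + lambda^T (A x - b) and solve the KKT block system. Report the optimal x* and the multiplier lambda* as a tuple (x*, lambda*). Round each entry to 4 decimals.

Form the Lagrangian:
  L(x, lambda) = (1/2) x^T Q x + c^T x + lambda^T (A x - b)
Stationarity (grad_x L = 0): Q x + c + A^T lambda = 0.
Primal feasibility: A x = b.

This gives the KKT block system:
  [ Q   A^T ] [ x     ]   [-c ]
  [ A    0  ] [ lambda ] = [ b ]

Solving the linear system:
  x*      = (-0.2611, 0.8217, -0.465)
  lambda* = (-0.591, -1.2397)
  f(x*)   = 1.2467

x* = (-0.2611, 0.8217, -0.465), lambda* = (-0.591, -1.2397)


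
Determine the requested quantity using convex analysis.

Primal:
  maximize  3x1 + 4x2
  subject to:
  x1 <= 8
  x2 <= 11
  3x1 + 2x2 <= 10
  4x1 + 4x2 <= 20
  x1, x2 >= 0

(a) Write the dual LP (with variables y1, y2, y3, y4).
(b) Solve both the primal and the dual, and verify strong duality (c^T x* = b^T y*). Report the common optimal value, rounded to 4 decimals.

The standard primal-dual pair for 'max c^T x s.t. A x <= b, x >= 0' is:
  Dual:  min b^T y  s.t.  A^T y >= c,  y >= 0.

So the dual LP is:
  minimize  8y1 + 11y2 + 10y3 + 20y4
  subject to:
    y1 + 3y3 + 4y4 >= 3
    y2 + 2y3 + 4y4 >= 4
    y1, y2, y3, y4 >= 0

Solving the primal: x* = (0, 5).
  primal value c^T x* = 20.
Solving the dual: y* = (0, 0, 0, 1).
  dual value b^T y* = 20.
Strong duality: c^T x* = b^T y*. Confirmed.

20


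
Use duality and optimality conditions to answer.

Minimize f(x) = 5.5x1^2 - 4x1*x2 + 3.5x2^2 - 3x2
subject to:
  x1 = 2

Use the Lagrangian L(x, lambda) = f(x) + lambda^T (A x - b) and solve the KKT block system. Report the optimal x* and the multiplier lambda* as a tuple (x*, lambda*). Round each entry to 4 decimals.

Form the Lagrangian:
  L(x, lambda) = (1/2) x^T Q x + c^T x + lambda^T (A x - b)
Stationarity (grad_x L = 0): Q x + c + A^T lambda = 0.
Primal feasibility: A x = b.

This gives the KKT block system:
  [ Q   A^T ] [ x     ]   [-c ]
  [ A    0  ] [ lambda ] = [ b ]

Solving the linear system:
  x*      = (2, 1.5714)
  lambda* = (-15.7143)
  f(x*)   = 13.3571

x* = (2, 1.5714), lambda* = (-15.7143)


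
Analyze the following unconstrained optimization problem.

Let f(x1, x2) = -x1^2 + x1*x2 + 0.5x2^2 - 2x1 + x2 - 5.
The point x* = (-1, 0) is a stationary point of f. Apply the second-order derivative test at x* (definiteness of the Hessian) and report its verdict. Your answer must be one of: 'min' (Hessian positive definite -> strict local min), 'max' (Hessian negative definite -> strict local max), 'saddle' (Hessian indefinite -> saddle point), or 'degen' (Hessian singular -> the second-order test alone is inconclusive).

Compute the Hessian H = grad^2 f:
  H = [[-2, 1], [1, 1]]
Verify stationarity: grad f(x*) = H x* + g = (0, 0).
Eigenvalues of H: -2.3028, 1.3028.
Eigenvalues have mixed signs, so H is indefinite -> x* is a saddle point.

saddle


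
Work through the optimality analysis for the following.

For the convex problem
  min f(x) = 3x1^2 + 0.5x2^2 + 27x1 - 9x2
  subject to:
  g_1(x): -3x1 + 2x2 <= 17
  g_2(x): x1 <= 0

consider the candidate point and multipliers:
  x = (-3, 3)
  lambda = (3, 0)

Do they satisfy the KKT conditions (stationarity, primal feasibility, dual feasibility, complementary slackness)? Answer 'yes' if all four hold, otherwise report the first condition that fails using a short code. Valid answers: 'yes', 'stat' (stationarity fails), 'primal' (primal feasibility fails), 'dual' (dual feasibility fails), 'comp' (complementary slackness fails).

Gradient of f: grad f(x) = Q x + c = (9, -6)
Constraint values g_i(x) = a_i^T x - b_i:
  g_1((-3, 3)) = -2
  g_2((-3, 3)) = -3
Stationarity residual: grad f(x) + sum_i lambda_i a_i = (0, 0)
  -> stationarity OK
Primal feasibility (all g_i <= 0): OK
Dual feasibility (all lambda_i >= 0): OK
Complementary slackness (lambda_i * g_i(x) = 0 for all i): FAILS

Verdict: the first failing condition is complementary_slackness -> comp.

comp


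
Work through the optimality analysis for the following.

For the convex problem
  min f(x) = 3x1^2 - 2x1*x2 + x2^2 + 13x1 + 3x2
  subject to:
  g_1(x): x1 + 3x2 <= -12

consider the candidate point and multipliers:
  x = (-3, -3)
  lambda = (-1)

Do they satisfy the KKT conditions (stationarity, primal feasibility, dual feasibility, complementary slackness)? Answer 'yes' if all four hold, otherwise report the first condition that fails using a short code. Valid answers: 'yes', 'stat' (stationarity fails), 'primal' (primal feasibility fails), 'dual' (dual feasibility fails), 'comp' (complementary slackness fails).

Gradient of f: grad f(x) = Q x + c = (1, 3)
Constraint values g_i(x) = a_i^T x - b_i:
  g_1((-3, -3)) = 0
Stationarity residual: grad f(x) + sum_i lambda_i a_i = (0, 0)
  -> stationarity OK
Primal feasibility (all g_i <= 0): OK
Dual feasibility (all lambda_i >= 0): FAILS
Complementary slackness (lambda_i * g_i(x) = 0 for all i): OK

Verdict: the first failing condition is dual_feasibility -> dual.

dual


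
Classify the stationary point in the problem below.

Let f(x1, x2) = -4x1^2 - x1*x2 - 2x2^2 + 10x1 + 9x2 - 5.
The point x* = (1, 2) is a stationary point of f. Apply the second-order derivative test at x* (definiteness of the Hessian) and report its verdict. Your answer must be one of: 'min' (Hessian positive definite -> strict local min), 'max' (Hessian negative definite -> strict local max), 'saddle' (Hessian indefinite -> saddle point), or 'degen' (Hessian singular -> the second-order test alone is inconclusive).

Compute the Hessian H = grad^2 f:
  H = [[-8, -1], [-1, -4]]
Verify stationarity: grad f(x*) = H x* + g = (0, 0).
Eigenvalues of H: -8.2361, -3.7639.
Both eigenvalues < 0, so H is negative definite -> x* is a strict local max.

max


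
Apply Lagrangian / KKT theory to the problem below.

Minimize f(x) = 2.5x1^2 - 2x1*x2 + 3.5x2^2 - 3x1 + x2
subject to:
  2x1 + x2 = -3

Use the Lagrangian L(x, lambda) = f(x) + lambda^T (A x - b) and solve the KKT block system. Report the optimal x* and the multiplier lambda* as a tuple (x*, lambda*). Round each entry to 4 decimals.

Form the Lagrangian:
  L(x, lambda) = (1/2) x^T Q x + c^T x + lambda^T (A x - b)
Stationarity (grad_x L = 0): Q x + c + A^T lambda = 0.
Primal feasibility: A x = b.

This gives the KKT block system:
  [ Q   A^T ] [ x     ]   [-c ]
  [ A    0  ] [ lambda ] = [ b ]

Solving the linear system:
  x*      = (-1.0488, -0.9024)
  lambda* = (3.2195)
  f(x*)   = 5.9512

x* = (-1.0488, -0.9024), lambda* = (3.2195)


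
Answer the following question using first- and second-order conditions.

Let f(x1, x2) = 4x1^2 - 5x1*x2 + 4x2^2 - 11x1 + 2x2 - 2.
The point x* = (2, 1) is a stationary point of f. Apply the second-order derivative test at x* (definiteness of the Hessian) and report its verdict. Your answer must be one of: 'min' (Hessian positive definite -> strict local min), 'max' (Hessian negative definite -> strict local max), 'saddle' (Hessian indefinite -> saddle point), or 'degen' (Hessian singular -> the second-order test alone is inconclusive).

Compute the Hessian H = grad^2 f:
  H = [[8, -5], [-5, 8]]
Verify stationarity: grad f(x*) = H x* + g = (0, 0).
Eigenvalues of H: 3, 13.
Both eigenvalues > 0, so H is positive definite -> x* is a strict local min.

min
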